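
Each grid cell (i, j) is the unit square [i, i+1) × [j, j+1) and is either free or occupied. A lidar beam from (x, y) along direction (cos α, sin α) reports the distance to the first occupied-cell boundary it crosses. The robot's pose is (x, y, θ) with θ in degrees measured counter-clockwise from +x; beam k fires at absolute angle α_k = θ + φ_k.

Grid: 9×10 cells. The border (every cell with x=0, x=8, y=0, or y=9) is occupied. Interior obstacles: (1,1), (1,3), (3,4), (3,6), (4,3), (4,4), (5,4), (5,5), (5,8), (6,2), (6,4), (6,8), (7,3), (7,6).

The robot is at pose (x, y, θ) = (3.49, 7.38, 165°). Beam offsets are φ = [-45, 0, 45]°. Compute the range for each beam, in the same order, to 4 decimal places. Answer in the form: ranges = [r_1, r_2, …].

ranges = [1.8706, 2.5778, 2.8752]

beam 1: φ=-45°, α=120°
  cosα=-0.5000 sinα=0.8660 | (3,7) | tMaxX 0.9800 tMaxY 0.7159 | tΔX 2.0000 tΔY 1.1547
    t=0.7159 [y] (3,8)
    t=0.9800 [x] (2,8)
    t=1.8706 [y] (2,9) — stop
  → r_1 = 1.8706
beam 2: φ=0°, α=165°
  cosα=-0.9659 sinα=0.2588 | (3,7) | tMaxX 0.5073 tMaxY 2.3955 | tΔX 1.0353 tΔY 3.8637
    t=0.5073 [x] (2,7)
    t=1.5426 [x] (1,7)
    t=2.3955 [y] (1,8)
    t=2.5778 [x] (0,8) — stop
  → r_2 = 2.5778
beam 3: φ=45°, α=210°
  cosα=-0.8660 sinα=-0.5000 | (3,7) | tMaxX 0.5658 tMaxY 0.7600 | tΔX 1.1547 tΔY 2.0000
    t=0.5658 [x] (2,7)
    t=0.7600 [y] (2,6)
    t=1.7205 [x] (1,6)
    t=2.7600 [y] (1,5)
    t=2.8752 [x] (0,5) — stop
  → r_3 = 2.8752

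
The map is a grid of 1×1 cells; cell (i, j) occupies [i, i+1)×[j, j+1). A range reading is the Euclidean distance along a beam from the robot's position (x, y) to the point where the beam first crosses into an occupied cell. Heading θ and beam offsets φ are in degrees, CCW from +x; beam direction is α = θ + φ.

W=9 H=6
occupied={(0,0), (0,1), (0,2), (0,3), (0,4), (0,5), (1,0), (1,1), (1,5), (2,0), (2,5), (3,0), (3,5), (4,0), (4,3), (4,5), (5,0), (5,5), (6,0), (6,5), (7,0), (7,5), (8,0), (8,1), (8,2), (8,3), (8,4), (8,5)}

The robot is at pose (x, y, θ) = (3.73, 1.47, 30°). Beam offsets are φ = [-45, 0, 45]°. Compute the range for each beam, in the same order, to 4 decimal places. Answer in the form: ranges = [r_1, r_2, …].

ranges = [1.8159, 4.9306, 1.5840]

beam 1: φ=-45°, α=345°
  dir = (cos 345°, sin 345°) = (0.9659, -0.2588); from cell (3,1)
  next x-line at t=0.2795, next y-line at t=1.8159; Δt_x=1.0353, Δt_y=3.8637
    x: enter (4,1) at t=0.2795
    x: enter (5,1) at t=1.3148
    y: enter (5,0) at t=1.8159 ← occupied
  → r_1 = 1.8159
beam 2: φ=0°, α=30°
  dir = (cos 30°, sin 30°) = (0.8660, 0.5000); from cell (3,1)
  next x-line at t=0.3118, next y-line at t=1.0600; Δt_x=1.1547, Δt_y=2.0000
    x: enter (4,1) at t=0.3118
    y: enter (4,2) at t=1.0600
    x: enter (5,2) at t=1.4665
    x: enter (6,2) at t=2.6212
    y: enter (6,3) at t=3.0600
    x: enter (7,3) at t=3.7759
    x: enter (8,3) at t=4.9306 ← occupied
  → r_2 = 4.9306
beam 3: φ=45°, α=75°
  dir = (cos 75°, sin 75°) = (0.2588, 0.9659); from cell (3,1)
  next x-line at t=1.0432, next y-line at t=0.5487; Δt_x=3.8637, Δt_y=1.0353
    y: enter (3,2) at t=0.5487
    x: enter (4,2) at t=1.0432
    y: enter (4,3) at t=1.5840 ← occupied
  → r_3 = 1.5840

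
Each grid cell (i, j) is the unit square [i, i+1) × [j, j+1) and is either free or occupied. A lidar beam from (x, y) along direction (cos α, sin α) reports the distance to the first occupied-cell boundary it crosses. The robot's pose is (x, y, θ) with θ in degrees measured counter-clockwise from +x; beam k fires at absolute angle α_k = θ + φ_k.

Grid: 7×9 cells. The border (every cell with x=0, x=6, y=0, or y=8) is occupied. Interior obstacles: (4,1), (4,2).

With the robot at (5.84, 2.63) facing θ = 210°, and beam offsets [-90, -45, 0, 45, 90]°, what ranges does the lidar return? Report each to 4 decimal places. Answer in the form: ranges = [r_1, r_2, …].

beam 1: φ=-90°, α=120°
  cosα=-0.5000 sinα=0.8660 | (5,2) | tMaxX 1.6800 tMaxY 0.4272 | tΔX 2.0000 tΔY 1.1547
    t=0.4272 [y] (5,3)
    t=1.5819 [y] (5,4)
    t=1.6800 [x] (4,4)
    t=2.7366 [y] (4,5)
    t=3.6800 [x] (3,5)
    t=3.8913 [y] (3,6)
    t=5.0460 [y] (3,7)
    t=5.6800 [x] (2,7)
    t=6.2007 [y] (2,8) — stop
  → r_1 = 6.2007
beam 2: φ=-45°, α=165°
  cosα=-0.9659 sinα=0.2588 | (5,2) | tMaxX 0.8696 tMaxY 1.4296 | tΔX 1.0353 tΔY 3.8637
    t=0.8696 [x] (4,2) — stop
  → r_2 = 0.8696
beam 3: φ=0°, α=210°
  cosα=-0.8660 sinα=-0.5000 | (5,2) | tMaxX 0.9699 tMaxY 1.2600 | tΔX 1.1547 tΔY 2.0000
    t=0.9699 [x] (4,2) — stop
  → r_3 = 0.9699
beam 4: φ=45°, α=255°
  cosα=-0.2588 sinα=-0.9659 | (5,2) | tMaxX 3.2455 tMaxY 0.6522 | tΔX 3.8637 tΔY 1.0353
    t=0.6522 [y] (5,1)
    t=1.6875 [y] (5,0) — stop
  → r_4 = 1.6875
beam 5: φ=90°, α=300°
  cosα=0.5000 sinα=-0.8660 | (5,2) | tMaxX 0.3200 tMaxY 0.7275 | tΔX 2.0000 tΔY 1.1547
    t=0.3200 [x] (6,2) — stop
  → r_5 = 0.3200

ranges = [6.2007, 0.8696, 0.9699, 1.6875, 0.3200]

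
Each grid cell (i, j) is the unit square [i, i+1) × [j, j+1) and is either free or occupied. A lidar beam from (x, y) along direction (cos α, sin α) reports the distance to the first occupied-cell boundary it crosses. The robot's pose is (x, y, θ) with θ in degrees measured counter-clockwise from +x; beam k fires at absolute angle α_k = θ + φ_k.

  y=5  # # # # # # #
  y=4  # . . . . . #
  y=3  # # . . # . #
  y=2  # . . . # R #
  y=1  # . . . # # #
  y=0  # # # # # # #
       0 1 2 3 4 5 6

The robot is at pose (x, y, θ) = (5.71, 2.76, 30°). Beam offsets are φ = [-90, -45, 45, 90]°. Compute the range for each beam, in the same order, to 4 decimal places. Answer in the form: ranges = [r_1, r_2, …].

beam 1: φ=-90°, α=300°
  d=(0.5000,-0.8660)  start (5,2)  tX=0.5800 tY=0.8776  stride 1/|dx|=2.0000 1/|dy|=1.1547
    cross x-line → (6,2), t=0.5800 (wall)
  → r_1 = 0.5800
beam 2: φ=-45°, α=345°
  d=(0.9659,-0.2588)  start (5,2)  tX=0.3002 tY=2.9364  stride 1/|dx|=1.0353 1/|dy|=3.8637
    cross x-line → (6,2), t=0.3002 (wall)
  → r_2 = 0.3002
beam 3: φ=45°, α=75°
  d=(0.2588,0.9659)  start (5,2)  tX=1.1205 tY=0.2485  stride 1/|dx|=3.8637 1/|dy|=1.0353
    cross y-line → (5,3), t=0.2485
    cross x-line → (6,3), t=1.1205 (wall)
  → r_3 = 1.1205
beam 4: φ=90°, α=120°
  d=(-0.5000,0.8660)  start (5,2)  tX=1.4200 tY=0.2771  stride 1/|dx|=2.0000 1/|dy|=1.1547
    cross y-line → (5,3), t=0.2771
    cross x-line → (4,3), t=1.4200 (wall)
  → r_4 = 1.4200

ranges = [0.5800, 0.3002, 1.1205, 1.4200]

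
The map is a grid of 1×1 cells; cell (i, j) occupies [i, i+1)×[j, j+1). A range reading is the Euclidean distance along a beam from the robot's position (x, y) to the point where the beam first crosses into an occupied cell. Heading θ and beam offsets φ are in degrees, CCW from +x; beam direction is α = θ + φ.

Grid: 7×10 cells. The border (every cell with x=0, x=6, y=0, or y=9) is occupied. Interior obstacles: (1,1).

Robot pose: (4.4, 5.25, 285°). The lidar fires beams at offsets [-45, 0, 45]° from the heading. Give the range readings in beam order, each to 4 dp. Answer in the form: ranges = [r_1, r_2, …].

ranges = [4.8000, 4.3999, 1.8475]

beam 1: φ=-45°, α=240°
  dir = (cos 240°, sin 240°) = (-0.5000, -0.8660); from cell (4,5)
  next x-line at t=0.8000, next y-line at t=0.2887; Δt_x=2.0000, Δt_y=1.1547
    y: enter (4,4) at t=0.2887
    x: enter (3,4) at t=0.8000
    y: enter (3,3) at t=1.4434
    y: enter (3,2) at t=2.5981
    x: enter (2,2) at t=2.8000
    y: enter (2,1) at t=3.7528
    x: enter (1,1) at t=4.8000 ← occupied
  → r_1 = 4.8000
beam 2: φ=0°, α=285°
  dir = (cos 285°, sin 285°) = (0.2588, -0.9659); from cell (4,5)
  next x-line at t=2.3182, next y-line at t=0.2588; Δt_x=3.8637, Δt_y=1.0353
    y: enter (4,4) at t=0.2588
    y: enter (4,3) at t=1.2941
    x: enter (5,3) at t=2.3182
    y: enter (5,2) at t=2.3294
    y: enter (5,1) at t=3.3646
    y: enter (5,0) at t=4.3999 ← occupied
  → r_2 = 4.3999
beam 3: φ=45°, α=330°
  dir = (cos 330°, sin 330°) = (0.8660, -0.5000); from cell (4,5)
  next x-line at t=0.6928, next y-line at t=0.5000; Δt_x=1.1547, Δt_y=2.0000
    y: enter (4,4) at t=0.5000
    x: enter (5,4) at t=0.6928
    x: enter (6,4) at t=1.8475 ← occupied
  → r_3 = 1.8475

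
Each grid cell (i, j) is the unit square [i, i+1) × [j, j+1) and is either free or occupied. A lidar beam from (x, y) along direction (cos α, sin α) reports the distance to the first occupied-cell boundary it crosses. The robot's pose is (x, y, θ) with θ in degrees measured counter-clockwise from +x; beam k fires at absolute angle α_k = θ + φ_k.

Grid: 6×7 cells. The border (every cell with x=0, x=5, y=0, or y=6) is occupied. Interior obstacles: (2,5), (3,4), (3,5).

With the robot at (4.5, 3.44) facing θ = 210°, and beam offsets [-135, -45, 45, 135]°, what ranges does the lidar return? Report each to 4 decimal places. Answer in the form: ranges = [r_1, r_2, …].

beam 1: φ=-135°, α=75°
  cosα=0.2588 sinα=0.9659 | (4,3) | tMaxX 1.9319 tMaxY 0.5798 | tΔX 3.8637 tΔY 1.0353
    t=0.5798 [y] (4,4)
    t=1.6150 [y] (4,5)
    t=1.9319 [x] (5,5) — stop
  → r_1 = 1.9319
beam 2: φ=-45°, α=165°
  cosα=-0.9659 sinα=0.2588 | (4,3) | tMaxX 0.5176 tMaxY 2.1637 | tΔX 1.0353 tΔY 3.8637
    t=0.5176 [x] (3,3)
    t=1.5529 [x] (2,3)
    t=2.1637 [y] (2,4)
    t=2.5882 [x] (1,4)
    t=3.6235 [x] (0,4) — stop
  → r_2 = 3.6235
beam 3: φ=45°, α=255°
  cosα=-0.2588 sinα=-0.9659 | (4,3) | tMaxX 1.9319 tMaxY 0.4555 | tΔX 3.8637 tΔY 1.0353
    t=0.4555 [y] (4,2)
    t=1.4908 [y] (4,1)
    t=1.9319 [x] (3,1)
    t=2.5261 [y] (3,0) — stop
  → r_3 = 2.5261
beam 4: φ=135°, α=345°
  cosα=0.9659 sinα=-0.2588 | (4,3) | tMaxX 0.5176 tMaxY 1.7000 | tΔX 1.0353 tΔY 3.8637
    t=0.5176 [x] (5,3) — stop
  → r_4 = 0.5176

ranges = [1.9319, 3.6235, 2.5261, 0.5176]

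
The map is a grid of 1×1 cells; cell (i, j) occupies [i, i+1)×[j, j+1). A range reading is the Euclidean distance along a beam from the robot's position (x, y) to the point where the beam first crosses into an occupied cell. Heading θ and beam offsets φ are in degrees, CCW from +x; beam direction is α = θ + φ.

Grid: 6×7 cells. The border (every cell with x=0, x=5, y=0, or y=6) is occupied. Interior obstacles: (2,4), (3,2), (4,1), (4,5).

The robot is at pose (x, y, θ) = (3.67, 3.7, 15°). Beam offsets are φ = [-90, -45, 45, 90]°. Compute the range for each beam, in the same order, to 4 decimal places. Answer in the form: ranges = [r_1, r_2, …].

ranges = [0.7247, 1.5358, 1.5011, 2.3811]

beam 1: φ=-90°, α=285°
  cosα=0.2588 sinα=-0.9659 | (3,3) | tMaxX 1.2750 tMaxY 0.7247 | tΔX 3.8637 tΔY 1.0353
    t=0.7247 [y] (3,2) — stop
  → r_1 = 0.7247
beam 2: φ=-45°, α=330°
  cosα=0.8660 sinα=-0.5000 | (3,3) | tMaxX 0.3811 tMaxY 1.4000 | tΔX 1.1547 tΔY 2.0000
    t=0.3811 [x] (4,3)
    t=1.4000 [y] (4,2)
    t=1.5358 [x] (5,2) — stop
  → r_2 = 1.5358
beam 3: φ=45°, α=60°
  cosα=0.5000 sinα=0.8660 | (3,3) | tMaxX 0.6600 tMaxY 0.3464 | tΔX 2.0000 tΔY 1.1547
    t=0.3464 [y] (3,4)
    t=0.6600 [x] (4,4)
    t=1.5011 [y] (4,5) — stop
  → r_3 = 1.5011
beam 4: φ=90°, α=105°
  cosα=-0.2588 sinα=0.9659 | (3,3) | tMaxX 2.5887 tMaxY 0.3106 | tΔX 3.8637 tΔY 1.0353
    t=0.3106 [y] (3,4)
    t=1.3459 [y] (3,5)
    t=2.3811 [y] (3,6) — stop
  → r_4 = 2.3811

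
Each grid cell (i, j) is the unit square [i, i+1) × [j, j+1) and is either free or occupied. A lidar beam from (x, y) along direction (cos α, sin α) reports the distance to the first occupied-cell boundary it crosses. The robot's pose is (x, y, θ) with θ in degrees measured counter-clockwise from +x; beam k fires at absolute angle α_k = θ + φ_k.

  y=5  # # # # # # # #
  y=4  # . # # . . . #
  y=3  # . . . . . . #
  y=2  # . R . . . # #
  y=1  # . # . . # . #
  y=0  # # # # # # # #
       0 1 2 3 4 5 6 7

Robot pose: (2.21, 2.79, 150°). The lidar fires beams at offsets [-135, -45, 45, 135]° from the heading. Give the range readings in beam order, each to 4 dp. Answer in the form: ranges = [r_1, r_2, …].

beam 1: φ=-135°, α=15°
  d=(0.9659,0.2588)  start (2,2)  tX=0.8179 tY=0.8114  stride 1/|dx|=1.0353 1/|dy|=3.8637
    cross y-line → (2,3), t=0.8114
    cross x-line → (3,3), t=0.8179
    cross x-line → (4,3), t=1.8531
    cross x-line → (5,3), t=2.8884
    cross x-line → (6,3), t=3.9237
    cross y-line → (6,4), t=4.6751
    cross x-line → (7,4), t=4.9590 (wall)
  → r_1 = 4.9590
beam 2: φ=-45°, α=105°
  d=(-0.2588,0.9659)  start (2,2)  tX=0.8114 tY=0.2174  stride 1/|dx|=3.8637 1/|dy|=1.0353
    cross y-line → (2,3), t=0.2174
    cross x-line → (1,3), t=0.8114
    cross y-line → (1,4), t=1.2527
    cross y-line → (1,5), t=2.2880 (wall)
  → r_2 = 2.2880
beam 3: φ=45°, α=195°
  d=(-0.9659,-0.2588)  start (2,2)  tX=0.2174 tY=3.0523  stride 1/|dx|=1.0353 1/|dy|=3.8637
    cross x-line → (1,2), t=0.2174
    cross x-line → (0,2), t=1.2527 (wall)
  → r_3 = 1.2527
beam 4: φ=135°, α=285°
  d=(0.2588,-0.9659)  start (2,2)  tX=3.0523 tY=0.8179  stride 1/|dx|=3.8637 1/|dy|=1.0353
    cross y-line → (2,1), t=0.8179 (wall)
  → r_4 = 0.8179

ranges = [4.9590, 2.2880, 1.2527, 0.8179]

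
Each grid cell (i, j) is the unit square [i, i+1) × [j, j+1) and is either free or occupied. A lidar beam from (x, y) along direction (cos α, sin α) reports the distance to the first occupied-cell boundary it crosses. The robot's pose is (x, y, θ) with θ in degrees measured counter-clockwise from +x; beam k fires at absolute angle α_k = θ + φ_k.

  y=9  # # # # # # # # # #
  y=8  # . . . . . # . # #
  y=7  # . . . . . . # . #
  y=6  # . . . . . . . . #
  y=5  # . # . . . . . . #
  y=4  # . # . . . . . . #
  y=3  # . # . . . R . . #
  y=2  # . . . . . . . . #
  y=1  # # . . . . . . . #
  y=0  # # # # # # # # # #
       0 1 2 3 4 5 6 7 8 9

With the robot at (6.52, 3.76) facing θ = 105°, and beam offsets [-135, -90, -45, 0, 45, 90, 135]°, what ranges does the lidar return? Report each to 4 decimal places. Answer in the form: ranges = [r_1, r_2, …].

ranges = [2.8637, 2.5675, 4.8959, 5.4248, 4.0645, 5.7147, 3.1870]

beam 1: φ=-135°, α=330°
  direction (0.8660, -0.5000); cell (6,3); t to first gridline: x 0.5543, y 1.5200 (then +1.1547 / +2.0000)
    (7,3) via x @ 0.5543
    (7,2) via y @ 1.5200
    (8,2) via x @ 1.7090
    (9,2) via x @ 2.8637  # hit
  → r_1 = 2.8637
beam 2: φ=-90°, α=15°
  direction (0.9659, 0.2588); cell (6,3); t to first gridline: x 0.4969, y 0.9273 (then +1.0353 / +3.8637)
    (7,3) via x @ 0.4969
    (7,4) via y @ 0.9273
    (8,4) via x @ 1.5322
    (9,4) via x @ 2.5675  # hit
  → r_2 = 2.5675
beam 3: φ=-45°, α=60°
  direction (0.5000, 0.8660); cell (6,3); t to first gridline: x 0.9600, y 0.2771 (then +2.0000 / +1.1547)
    (6,4) via y @ 0.2771
    (7,4) via x @ 0.9600
    (7,5) via y @ 1.4318
    (7,6) via y @ 2.5865
    (8,6) via x @ 2.9600
    (8,7) via y @ 3.7412
    (8,8) via y @ 4.8959  # hit
  → r_3 = 4.8959
beam 4: φ=0°, α=105°
  direction (-0.2588, 0.9659); cell (6,3); t to first gridline: x 2.0091, y 0.2485 (then +3.8637 / +1.0353)
    (6,4) via y @ 0.2485
    (6,5) via y @ 1.2837
    (5,5) via x @ 2.0091
    (5,6) via y @ 2.3190
    (5,7) via y @ 3.3543
    (5,8) via y @ 4.3896
    (5,9) via y @ 5.4248  # hit
  → r_4 = 5.4248
beam 5: φ=45°, α=150°
  direction (-0.8660, 0.5000); cell (6,3); t to first gridline: x 0.6004, y 0.4800 (then +1.1547 / +2.0000)
    (6,4) via y @ 0.4800
    (5,4) via x @ 0.6004
    (4,4) via x @ 1.7551
    (4,5) via y @ 2.4800
    (3,5) via x @ 2.9098
    (2,5) via x @ 4.0645  # hit
  → r_5 = 4.0645
beam 6: φ=90°, α=195°
  direction (-0.9659, -0.2588); cell (6,3); t to first gridline: x 0.5383, y 2.9364 (then +1.0353 / +3.8637)
    (5,3) via x @ 0.5383
    (4,3) via x @ 1.5736
    (3,3) via x @ 2.6089
    (3,2) via y @ 2.9364
    (2,2) via x @ 3.6442
    (1,2) via x @ 4.6794
    (0,2) via x @ 5.7147  # hit
  → r_6 = 5.7147
beam 7: φ=135°, α=240°
  direction (-0.5000, -0.8660); cell (6,3); t to first gridline: x 1.0400, y 0.8776 (then +2.0000 / +1.1547)
    (6,2) via y @ 0.8776
    (5,2) via x @ 1.0400
    (5,1) via y @ 2.0323
    (4,1) via x @ 3.0400
    (4,0) via y @ 3.1870  # hit
  → r_7 = 3.1870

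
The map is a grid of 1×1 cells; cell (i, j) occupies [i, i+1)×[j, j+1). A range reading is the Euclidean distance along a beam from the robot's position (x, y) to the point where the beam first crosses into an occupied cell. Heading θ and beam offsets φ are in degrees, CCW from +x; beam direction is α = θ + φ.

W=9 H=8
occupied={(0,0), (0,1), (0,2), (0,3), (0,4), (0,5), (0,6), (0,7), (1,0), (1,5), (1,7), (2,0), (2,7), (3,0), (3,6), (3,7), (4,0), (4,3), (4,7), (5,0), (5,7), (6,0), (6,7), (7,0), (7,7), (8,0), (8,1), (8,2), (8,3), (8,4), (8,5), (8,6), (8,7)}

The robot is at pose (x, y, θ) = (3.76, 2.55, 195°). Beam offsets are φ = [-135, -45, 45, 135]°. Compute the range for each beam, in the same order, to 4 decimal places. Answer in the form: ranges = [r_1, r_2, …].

ranges = [0.5196, 3.1870, 1.7898, 3.1000]

beam 1: φ=-135°, α=60°
  cosα=0.5000 sinα=0.8660 | (3,2) | tMaxX 0.4800 tMaxY 0.5196 | tΔX 2.0000 tΔY 1.1547
    t=0.4800 [x] (4,2)
    t=0.5196 [y] (4,3) — stop
  → r_1 = 0.5196
beam 2: φ=-45°, α=150°
  cosα=-0.8660 sinα=0.5000 | (3,2) | tMaxX 0.8776 tMaxY 0.9000 | tΔX 1.1547 tΔY 2.0000
    t=0.8776 [x] (2,2)
    t=0.9000 [y] (2,3)
    t=2.0323 [x] (1,3)
    t=2.9000 [y] (1,4)
    t=3.1870 [x] (0,4) — stop
  → r_2 = 3.1870
beam 3: φ=45°, α=240°
  cosα=-0.5000 sinα=-0.8660 | (3,2) | tMaxX 1.5200 tMaxY 0.6351 | tΔX 2.0000 tΔY 1.1547
    t=0.6351 [y] (3,1)
    t=1.5200 [x] (2,1)
    t=1.7898 [y] (2,0) — stop
  → r_3 = 1.7898
beam 4: φ=135°, α=330°
  cosα=0.8660 sinα=-0.5000 | (3,2) | tMaxX 0.2771 tMaxY 1.1000 | tΔX 1.1547 tΔY 2.0000
    t=0.2771 [x] (4,2)
    t=1.1000 [y] (4,1)
    t=1.4318 [x] (5,1)
    t=2.5865 [x] (6,1)
    t=3.1000 [y] (6,0) — stop
  → r_4 = 3.1000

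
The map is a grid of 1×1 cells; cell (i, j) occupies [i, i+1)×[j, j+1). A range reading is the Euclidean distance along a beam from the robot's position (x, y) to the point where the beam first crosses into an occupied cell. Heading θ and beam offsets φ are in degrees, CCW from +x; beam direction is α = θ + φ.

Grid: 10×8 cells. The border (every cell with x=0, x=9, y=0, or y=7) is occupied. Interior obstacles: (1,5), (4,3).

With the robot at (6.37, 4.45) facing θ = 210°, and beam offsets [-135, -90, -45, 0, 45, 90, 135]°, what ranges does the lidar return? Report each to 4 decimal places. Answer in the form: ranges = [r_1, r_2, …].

beam 1: φ=-135°, α=75°
  cosα=0.2588 sinα=0.9659 | (6,4) | tMaxX 2.4341 tMaxY 0.5694 | tΔX 3.8637 tΔY 1.0353
    t=0.5694 [y] (6,5)
    t=1.6047 [y] (6,6)
    t=2.4341 [x] (7,6)
    t=2.6400 [y] (7,7) — stop
  → r_1 = 2.6400
beam 2: φ=-90°, α=120°
  cosα=-0.5000 sinα=0.8660 | (6,4) | tMaxX 0.7400 tMaxY 0.6351 | tΔX 2.0000 tΔY 1.1547
    t=0.6351 [y] (6,5)
    t=0.7400 [x] (5,5)
    t=1.7898 [y] (5,6)
    t=2.7400 [x] (4,6)
    t=2.9445 [y] (4,7) — stop
  → r_2 = 2.9445
beam 3: φ=-45°, α=165°
  cosα=-0.9659 sinα=0.2588 | (6,4) | tMaxX 0.3831 tMaxY 2.1250 | tΔX 1.0353 tΔY 3.8637
    t=0.3831 [x] (5,4)
    t=1.4183 [x] (4,4)
    t=2.1250 [y] (4,5)
    t=2.4536 [x] (3,5)
    t=3.4889 [x] (2,5)
    t=4.5242 [x] (1,5) — stop
  → r_3 = 4.5242
beam 4: φ=0°, α=210°
  cosα=-0.8660 sinα=-0.5000 | (6,4) | tMaxX 0.4272 tMaxY 0.9000 | tΔX 1.1547 tΔY 2.0000
    t=0.4272 [x] (5,4)
    t=0.9000 [y] (5,3)
    t=1.5819 [x] (4,3) — stop
  → r_4 = 1.5819
beam 5: φ=45°, α=255°
  cosα=-0.2588 sinα=-0.9659 | (6,4) | tMaxX 1.4296 tMaxY 0.4659 | tΔX 3.8637 tΔY 1.0353
    t=0.4659 [y] (6,3)
    t=1.4296 [x] (5,3)
    t=1.5012 [y] (5,2)
    t=2.5364 [y] (5,1)
    t=3.5717 [y] (5,0) — stop
  → r_5 = 3.5717
beam 6: φ=90°, α=300°
  cosα=0.5000 sinα=-0.8660 | (6,4) | tMaxX 1.2600 tMaxY 0.5196 | tΔX 2.0000 tΔY 1.1547
    t=0.5196 [y] (6,3)
    t=1.2600 [x] (7,3)
    t=1.6743 [y] (7,2)
    t=2.8290 [y] (7,1)
    t=3.2600 [x] (8,1)
    t=3.9837 [y] (8,0) — stop
  → r_6 = 3.9837
beam 7: φ=135°, α=345°
  cosα=0.9659 sinα=-0.2588 | (6,4) | tMaxX 0.6522 tMaxY 1.7387 | tΔX 1.0353 tΔY 3.8637
    t=0.6522 [x] (7,4)
    t=1.6875 [x] (8,4)
    t=1.7387 [y] (8,3)
    t=2.7228 [x] (9,3) — stop
  → r_7 = 2.7228

ranges = [2.6400, 2.9445, 4.5242, 1.5819, 3.5717, 3.9837, 2.7228]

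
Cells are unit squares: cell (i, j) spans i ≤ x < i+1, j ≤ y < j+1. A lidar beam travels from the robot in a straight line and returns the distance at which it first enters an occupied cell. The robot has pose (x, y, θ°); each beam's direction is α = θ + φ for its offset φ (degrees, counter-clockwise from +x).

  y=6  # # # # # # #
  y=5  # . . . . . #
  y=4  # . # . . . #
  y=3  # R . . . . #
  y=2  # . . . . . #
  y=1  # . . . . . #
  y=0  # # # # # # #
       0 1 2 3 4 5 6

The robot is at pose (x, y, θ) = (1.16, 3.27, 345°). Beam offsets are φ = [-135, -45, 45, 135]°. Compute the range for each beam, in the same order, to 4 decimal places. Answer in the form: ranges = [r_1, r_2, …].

beam 1: φ=-135°, α=210°
  d=(-0.8660,-0.5000)  start (1,3)  tX=0.1848 tY=0.5400  stride 1/|dx|=1.1547 1/|dy|=2.0000
    cross x-line → (0,3), t=0.1848 (wall)
  → r_1 = 0.1848
beam 2: φ=-45°, α=300°
  d=(0.5000,-0.8660)  start (1,3)  tX=1.6800 tY=0.3118  stride 1/|dx|=2.0000 1/|dy|=1.1547
    cross y-line → (1,2), t=0.3118
    cross y-line → (1,1), t=1.4665
    cross x-line → (2,1), t=1.6800
    cross y-line → (2,0), t=2.6212 (wall)
  → r_2 = 2.6212
beam 3: φ=45°, α=30°
  d=(0.8660,0.5000)  start (1,3)  tX=0.9699 tY=1.4600  stride 1/|dx|=1.1547 1/|dy|=2.0000
    cross x-line → (2,3), t=0.9699
    cross y-line → (2,4), t=1.4600 (wall)
  → r_3 = 1.4600
beam 4: φ=135°, α=120°
  d=(-0.5000,0.8660)  start (1,3)  tX=0.3200 tY=0.8429  stride 1/|dx|=2.0000 1/|dy|=1.1547
    cross x-line → (0,3), t=0.3200 (wall)
  → r_4 = 0.3200

ranges = [0.1848, 2.6212, 1.4600, 0.3200]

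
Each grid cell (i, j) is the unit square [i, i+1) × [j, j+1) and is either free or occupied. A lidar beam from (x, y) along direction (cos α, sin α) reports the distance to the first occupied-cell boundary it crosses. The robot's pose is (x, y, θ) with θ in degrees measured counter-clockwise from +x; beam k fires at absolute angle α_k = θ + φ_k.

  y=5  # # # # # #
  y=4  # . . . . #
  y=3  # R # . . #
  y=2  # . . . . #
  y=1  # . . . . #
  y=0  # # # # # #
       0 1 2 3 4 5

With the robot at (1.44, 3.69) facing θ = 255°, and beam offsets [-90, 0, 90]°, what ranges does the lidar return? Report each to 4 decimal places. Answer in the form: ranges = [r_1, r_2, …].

ranges = [0.4555, 1.7000, 0.5798]

beam 1: φ=-90°, α=165°
  d=(-0.9659,0.2588)  start (1,3)  tX=0.4555 tY=1.1977  stride 1/|dx|=1.0353 1/|dy|=3.8637
    cross x-line → (0,3), t=0.4555 (wall)
  → r_1 = 0.4555
beam 2: φ=0°, α=255°
  d=(-0.2588,-0.9659)  start (1,3)  tX=1.7000 tY=0.7143  stride 1/|dx|=3.8637 1/|dy|=1.0353
    cross y-line → (1,2), t=0.7143
    cross x-line → (0,2), t=1.7000 (wall)
  → r_2 = 1.7000
beam 3: φ=90°, α=345°
  d=(0.9659,-0.2588)  start (1,3)  tX=0.5798 tY=2.6660  stride 1/|dx|=1.0353 1/|dy|=3.8637
    cross x-line → (2,3), t=0.5798 (wall)
  → r_3 = 0.5798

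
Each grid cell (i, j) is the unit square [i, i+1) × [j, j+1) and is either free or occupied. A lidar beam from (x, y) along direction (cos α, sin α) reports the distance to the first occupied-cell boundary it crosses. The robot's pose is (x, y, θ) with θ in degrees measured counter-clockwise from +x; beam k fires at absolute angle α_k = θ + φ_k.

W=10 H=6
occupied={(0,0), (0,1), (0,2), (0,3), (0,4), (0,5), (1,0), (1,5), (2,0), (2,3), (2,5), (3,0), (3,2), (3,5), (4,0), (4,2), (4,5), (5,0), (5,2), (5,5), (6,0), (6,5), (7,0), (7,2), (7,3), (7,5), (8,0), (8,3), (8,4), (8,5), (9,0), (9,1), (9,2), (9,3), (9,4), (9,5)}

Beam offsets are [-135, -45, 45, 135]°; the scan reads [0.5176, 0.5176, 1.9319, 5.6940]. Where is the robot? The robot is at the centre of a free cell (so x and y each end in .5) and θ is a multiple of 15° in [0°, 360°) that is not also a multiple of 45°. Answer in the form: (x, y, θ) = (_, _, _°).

(x, y, θ) = (1.5, 4.5, 210°)

The pose lattice has 24·16 = 384 candidates. Test each by forward raycasting.
  (1.5, 1.5, 195°): beam 1 = 1.7321 ≠ 0.5176 ✗
  (3.5, 4.5, 210°): beam 2 = 1.9319 ≠ 0.5176 ✗
  (6.5, 3.5, 15°): beam 1 = 1.0000 ≠ 0.5176 ✗
  (1.5, 2.5, 285°): beam 1 = 0.5774 ≠ 0.5176 ✗
  (1.5, 3.5, 210°): beam 1 = 1.5529 ≠ 0.5176 ✗
  …
  (1.5, 4.5, 210°): r_1=0.5176, r_2=0.5176, r_3=1.9319, r_4=5.6940 — all match ✓
Unique over the lattice → pose = (1.5, 4.5, 210°).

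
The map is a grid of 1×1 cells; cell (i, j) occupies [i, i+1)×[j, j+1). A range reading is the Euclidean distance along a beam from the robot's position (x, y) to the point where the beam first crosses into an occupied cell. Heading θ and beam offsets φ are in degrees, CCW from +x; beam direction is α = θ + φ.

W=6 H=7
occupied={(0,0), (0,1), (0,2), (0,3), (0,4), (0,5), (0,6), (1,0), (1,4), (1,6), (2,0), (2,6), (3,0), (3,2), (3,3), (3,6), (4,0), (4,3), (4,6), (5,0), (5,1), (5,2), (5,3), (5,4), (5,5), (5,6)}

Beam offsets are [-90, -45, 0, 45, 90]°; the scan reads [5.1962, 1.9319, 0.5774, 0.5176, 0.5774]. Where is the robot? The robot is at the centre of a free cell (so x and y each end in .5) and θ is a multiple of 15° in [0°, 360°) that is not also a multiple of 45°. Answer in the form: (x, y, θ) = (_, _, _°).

Enumerate (i+0.5, j+0.5, θ) over the 16 free cells and 16 admissible headings. For each, cast all 5 beams and compare to the given ranges.
  (3.5, 4.5, 285°): beam 1 = 1.5529 ≠ 5.1962 ✗
  (1.5, 1.5, 240°): beam 1 = 0.5774 ≠ 5.1962 ✗
  (3.5, 1.5, 210°): beam 1 = 0.5774 ≠ 5.1962 ✗
  …
  (1.5, 1.5, 150°): r_1=5.1962, r_2=1.9319, r_3=0.5774, r_4=0.5176, r_5=0.5774 — all match ✓
Only this pose fits every beam.

(x, y, θ) = (1.5, 1.5, 150°)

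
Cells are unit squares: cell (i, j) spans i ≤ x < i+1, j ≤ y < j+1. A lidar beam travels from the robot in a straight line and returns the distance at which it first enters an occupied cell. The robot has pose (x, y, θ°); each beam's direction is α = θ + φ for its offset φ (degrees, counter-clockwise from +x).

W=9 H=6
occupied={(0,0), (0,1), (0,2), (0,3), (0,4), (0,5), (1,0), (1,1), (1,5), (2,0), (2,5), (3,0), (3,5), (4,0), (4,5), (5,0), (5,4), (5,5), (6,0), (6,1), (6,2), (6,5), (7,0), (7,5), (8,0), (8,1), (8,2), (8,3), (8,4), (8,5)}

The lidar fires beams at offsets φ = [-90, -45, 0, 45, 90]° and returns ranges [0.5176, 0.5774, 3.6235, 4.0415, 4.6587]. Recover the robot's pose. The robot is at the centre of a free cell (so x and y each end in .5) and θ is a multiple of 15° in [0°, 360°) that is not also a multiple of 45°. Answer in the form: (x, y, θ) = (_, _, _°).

Candidates: 24 free-cell centres × 16 headings = 384 poses. Raycast each; keep the one whose scan matches to 4 dp.
  (4.5, 4.5, 210°): beam 1 = 0.5774 ≠ 0.5176 ✗
  (2.5, 4.5, 285°): beam 1 = 1.5529 ≠ 0.5176 ✗
  (6.5, 4.5, 345°): beam 1 = 1.5529 ≠ 0.5176 ✗
  (4.5, 2.5, 75°): beam 1 = 1.5529 ≠ 0.5176 ✗
  …
  (5.5, 1.5, 75°): r_1=0.5176, r_2=0.5774, r_3=3.6235, r_4=4.0415, r_5=4.6587 — all match ✓
No second candidate reproduces the full scan.

(x, y, θ) = (5.5, 1.5, 75°)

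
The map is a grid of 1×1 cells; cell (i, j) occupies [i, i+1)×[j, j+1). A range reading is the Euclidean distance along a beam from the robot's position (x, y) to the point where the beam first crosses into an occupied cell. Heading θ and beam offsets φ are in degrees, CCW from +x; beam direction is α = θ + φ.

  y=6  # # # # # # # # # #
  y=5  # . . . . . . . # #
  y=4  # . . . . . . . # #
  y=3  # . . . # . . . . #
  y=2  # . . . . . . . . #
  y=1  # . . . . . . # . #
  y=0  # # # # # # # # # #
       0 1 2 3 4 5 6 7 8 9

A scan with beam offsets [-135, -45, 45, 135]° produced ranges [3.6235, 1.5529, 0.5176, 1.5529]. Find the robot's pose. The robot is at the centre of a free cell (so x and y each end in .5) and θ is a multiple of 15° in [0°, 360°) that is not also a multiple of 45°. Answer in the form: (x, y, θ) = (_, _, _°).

Candidates: 36 free-cell centres × 16 headings = 576 poses. Raycast each; keep the one whose scan matches to 4 dp.
  (1.5, 5.5, 210°): beam 1 = 0.5176 ≠ 3.6235 ✗
  (7.5, 3.5, 210°): beam 1 = 1.9319 ≠ 3.6235 ✗
  (3.5, 2.5, 15°): beam 1 = 1.7321 ≠ 3.6235 ✗
  (5.5, 3.5, 60°): beam 1 = 2.5882 ≠ 3.6235 ✗
  …
  (8.5, 2.5, 300°): r_1=3.6235, r_2=1.5529, r_3=0.5176, r_4=1.5529 — all match ✓
Unique over the lattice → pose = (8.5, 2.5, 300°).

(x, y, θ) = (8.5, 2.5, 300°)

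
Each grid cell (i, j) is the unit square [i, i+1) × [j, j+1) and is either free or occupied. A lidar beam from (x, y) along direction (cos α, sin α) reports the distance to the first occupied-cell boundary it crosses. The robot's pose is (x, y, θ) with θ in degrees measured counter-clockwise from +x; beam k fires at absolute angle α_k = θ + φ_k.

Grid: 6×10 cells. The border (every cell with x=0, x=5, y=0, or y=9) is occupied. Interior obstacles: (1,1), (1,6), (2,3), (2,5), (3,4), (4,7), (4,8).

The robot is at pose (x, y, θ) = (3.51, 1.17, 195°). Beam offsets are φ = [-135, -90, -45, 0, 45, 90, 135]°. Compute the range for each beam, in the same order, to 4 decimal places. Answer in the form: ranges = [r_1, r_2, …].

ranges = [2.9800, 1.9705, 2.8983, 0.6568, 0.1963, 0.1760, 0.3400]

beam 1: φ=-135°, α=60°
  cosα=0.5000 sinα=0.8660 | (3,1) | tMaxX 0.9800 tMaxY 0.9584 | tΔX 2.0000 tΔY 1.1547
    t=0.9584 [y] (3,2)
    t=0.9800 [x] (4,2)
    t=2.1131 [y] (4,3)
    t=2.9800 [x] (5,3) — stop
  → r_1 = 2.9800
beam 2: φ=-90°, α=105°
  cosα=-0.2588 sinα=0.9659 | (3,1) | tMaxX 1.9705 tMaxY 0.8593 | tΔX 3.8637 tΔY 1.0353
    t=0.8593 [y] (3,2)
    t=1.8946 [y] (3,3)
    t=1.9705 [x] (2,3) — stop
  → r_2 = 1.9705
beam 3: φ=-45°, α=150°
  cosα=-0.8660 sinα=0.5000 | (3,1) | tMaxX 0.5889 tMaxY 1.6600 | tΔX 1.1547 tΔY 2.0000
    t=0.5889 [x] (2,1)
    t=1.6600 [y] (2,2)
    t=1.7436 [x] (1,2)
    t=2.8983 [x] (0,2) — stop
  → r_3 = 2.8983
beam 4: φ=0°, α=195°
  cosα=-0.9659 sinα=-0.2588 | (3,1) | tMaxX 0.5280 tMaxY 0.6568 | tΔX 1.0353 tΔY 3.8637
    t=0.5280 [x] (2,1)
    t=0.6568 [y] (2,0) — stop
  → r_4 = 0.6568
beam 5: φ=45°, α=240°
  cosα=-0.5000 sinα=-0.8660 | (3,1) | tMaxX 1.0200 tMaxY 0.1963 | tΔX 2.0000 tΔY 1.1547
    t=0.1963 [y] (3,0) — stop
  → r_5 = 0.1963
beam 6: φ=90°, α=285°
  cosα=0.2588 sinα=-0.9659 | (3,1) | tMaxX 1.8932 tMaxY 0.1760 | tΔX 3.8637 tΔY 1.0353
    t=0.1760 [y] (3,0) — stop
  → r_6 = 0.1760
beam 7: φ=135°, α=330°
  cosα=0.8660 sinα=-0.5000 | (3,1) | tMaxX 0.5658 tMaxY 0.3400 | tΔX 1.1547 tΔY 2.0000
    t=0.3400 [y] (3,0) — stop
  → r_7 = 0.3400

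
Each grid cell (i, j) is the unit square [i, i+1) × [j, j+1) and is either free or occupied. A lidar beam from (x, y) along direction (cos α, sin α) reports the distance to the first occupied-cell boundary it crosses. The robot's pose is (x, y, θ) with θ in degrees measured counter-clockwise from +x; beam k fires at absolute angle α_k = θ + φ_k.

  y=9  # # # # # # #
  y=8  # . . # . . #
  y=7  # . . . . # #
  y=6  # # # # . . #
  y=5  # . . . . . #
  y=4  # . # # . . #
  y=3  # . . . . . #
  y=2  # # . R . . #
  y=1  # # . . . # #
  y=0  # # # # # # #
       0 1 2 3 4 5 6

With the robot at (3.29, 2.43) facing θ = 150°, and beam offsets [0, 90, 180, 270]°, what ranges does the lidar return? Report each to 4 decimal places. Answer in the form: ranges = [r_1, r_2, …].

beam 1: φ=0°, α=150°
  dir = (cos 150°, sin 150°) = (-0.8660, 0.5000); from cell (3,2)
  next x-line at t=0.3349, next y-line at t=1.1400; Δt_x=1.1547, Δt_y=2.0000
    x: enter (2,2) at t=0.3349
    y: enter (2,3) at t=1.1400
    x: enter (1,3) at t=1.4896
    x: enter (0,3) at t=2.6443 ← occupied
  → r_1 = 2.6443
beam 2: φ=90°, α=240°
  dir = (cos 240°, sin 240°) = (-0.5000, -0.8660); from cell (3,2)
  next x-line at t=0.5800, next y-line at t=0.4965; Δt_x=2.0000, Δt_y=1.1547
    y: enter (3,1) at t=0.4965
    x: enter (2,1) at t=0.5800
    y: enter (2,0) at t=1.6512 ← occupied
  → r_2 = 1.6512
beam 3: φ=180°, α=330°
  dir = (cos 330°, sin 330°) = (0.8660, -0.5000); from cell (3,2)
  next x-line at t=0.8198, next y-line at t=0.8600; Δt_x=1.1547, Δt_y=2.0000
    x: enter (4,2) at t=0.8198
    y: enter (4,1) at t=0.8600
    x: enter (5,1) at t=1.9745 ← occupied
  → r_3 = 1.9745
beam 4: φ=270°, α=60°
  dir = (cos 60°, sin 60°) = (0.5000, 0.8660); from cell (3,2)
  next x-line at t=1.4200, next y-line at t=0.6582; Δt_x=2.0000, Δt_y=1.1547
    y: enter (3,3) at t=0.6582
    x: enter (4,3) at t=1.4200
    y: enter (4,4) at t=1.8129
    y: enter (4,5) at t=2.9676
    x: enter (5,5) at t=3.4200
    y: enter (5,6) at t=4.1223
    y: enter (5,7) at t=5.2770 ← occupied
  → r_4 = 5.2770

ranges = [2.6443, 1.6512, 1.9745, 5.2770]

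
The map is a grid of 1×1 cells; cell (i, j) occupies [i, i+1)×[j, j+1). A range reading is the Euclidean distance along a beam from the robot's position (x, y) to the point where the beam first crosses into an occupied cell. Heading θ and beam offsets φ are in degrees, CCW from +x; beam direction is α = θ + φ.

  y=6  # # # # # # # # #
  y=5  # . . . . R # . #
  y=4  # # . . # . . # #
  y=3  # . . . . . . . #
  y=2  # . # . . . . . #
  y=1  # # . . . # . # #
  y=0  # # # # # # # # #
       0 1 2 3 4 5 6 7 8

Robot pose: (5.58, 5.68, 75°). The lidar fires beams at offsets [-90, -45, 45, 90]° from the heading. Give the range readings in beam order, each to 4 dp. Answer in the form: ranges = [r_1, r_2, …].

beam 1: φ=-90°, α=345°
  dir = (cos 345°, sin 345°) = (0.9659, -0.2588); from cell (5,5)
  next x-line at t=0.4348, next y-line at t=2.6273; Δt_x=1.0353, Δt_y=3.8637
    x: enter (6,5) at t=0.4348 ← occupied
  → r_1 = 0.4348
beam 2: φ=-45°, α=30°
  dir = (cos 30°, sin 30°) = (0.8660, 0.5000); from cell (5,5)
  next x-line at t=0.4850, next y-line at t=0.6400; Δt_x=1.1547, Δt_y=2.0000
    x: enter (6,5) at t=0.4850 ← occupied
  → r_2 = 0.4850
beam 3: φ=45°, α=120°
  dir = (cos 120°, sin 120°) = (-0.5000, 0.8660); from cell (5,5)
  next x-line at t=1.1600, next y-line at t=0.3695; Δt_x=2.0000, Δt_y=1.1547
    y: enter (5,6) at t=0.3695 ← occupied
  → r_3 = 0.3695
beam 4: φ=90°, α=165°
  dir = (cos 165°, sin 165°) = (-0.9659, 0.2588); from cell (5,5)
  next x-line at t=0.6005, next y-line at t=1.2364; Δt_x=1.0353, Δt_y=3.8637
    x: enter (4,5) at t=0.6005
    y: enter (4,6) at t=1.2364 ← occupied
  → r_4 = 1.2364

ranges = [0.4348, 0.4850, 0.3695, 1.2364]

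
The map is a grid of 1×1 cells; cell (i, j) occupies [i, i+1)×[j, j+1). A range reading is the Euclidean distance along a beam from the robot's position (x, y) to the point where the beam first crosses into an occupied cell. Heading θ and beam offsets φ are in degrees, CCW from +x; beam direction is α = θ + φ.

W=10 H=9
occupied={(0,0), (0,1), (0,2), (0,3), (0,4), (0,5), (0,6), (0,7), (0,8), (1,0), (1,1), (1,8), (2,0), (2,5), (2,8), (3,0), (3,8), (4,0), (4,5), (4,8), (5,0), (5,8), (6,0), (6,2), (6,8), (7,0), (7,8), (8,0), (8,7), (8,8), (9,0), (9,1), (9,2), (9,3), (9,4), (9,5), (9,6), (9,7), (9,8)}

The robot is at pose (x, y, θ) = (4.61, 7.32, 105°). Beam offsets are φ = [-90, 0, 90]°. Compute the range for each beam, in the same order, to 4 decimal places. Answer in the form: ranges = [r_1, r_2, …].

beam 1: φ=-90°, α=15°
  cosα=0.9659 sinα=0.2588 | (4,7) | tMaxX 0.4038 tMaxY 2.6273 | tΔX 1.0353 tΔY 3.8637
    t=0.4038 [x] (5,7)
    t=1.4390 [x] (6,7)
    t=2.4743 [x] (7,7)
    t=2.6273 [y] (7,8) — stop
  → r_1 = 2.6273
beam 2: φ=0°, α=105°
  cosα=-0.2588 sinα=0.9659 | (4,7) | tMaxX 2.3569 tMaxY 0.7040 | tΔX 3.8637 tΔY 1.0353
    t=0.7040 [y] (4,8) — stop
  → r_2 = 0.7040
beam 3: φ=90°, α=195°
  cosα=-0.9659 sinα=-0.2588 | (4,7) | tMaxX 0.6315 tMaxY 1.2364 | tΔX 1.0353 tΔY 3.8637
    t=0.6315 [x] (3,7)
    t=1.2364 [y] (3,6)
    t=1.6668 [x] (2,6)
    t=2.7021 [x] (1,6)
    t=3.7373 [x] (0,6) — stop
  → r_3 = 3.7373

ranges = [2.6273, 0.7040, 3.7373]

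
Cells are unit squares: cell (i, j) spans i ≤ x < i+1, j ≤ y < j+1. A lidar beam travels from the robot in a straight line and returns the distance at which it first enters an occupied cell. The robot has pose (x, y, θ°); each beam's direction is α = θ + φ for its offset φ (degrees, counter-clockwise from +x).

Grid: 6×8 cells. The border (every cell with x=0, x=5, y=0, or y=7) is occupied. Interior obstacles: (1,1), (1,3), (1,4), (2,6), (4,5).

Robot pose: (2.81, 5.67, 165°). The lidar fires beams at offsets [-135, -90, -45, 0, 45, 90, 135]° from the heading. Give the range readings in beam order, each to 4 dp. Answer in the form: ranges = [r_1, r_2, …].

ranges = [2.5288, 0.3416, 0.3811, 1.8738, 1.3400, 3.7995, 4.3800]

beam 1: φ=-135°, α=30°
  direction (0.8660, 0.5000); cell (2,5); t to first gridline: x 0.2194, y 0.6600 (then +1.1547 / +2.0000)
    (3,5) via x @ 0.2194
    (3,6) via y @ 0.6600
    (4,6) via x @ 1.3741
    (5,6) via x @ 2.5288  # hit
  → r_1 = 2.5288
beam 2: φ=-90°, α=75°
  direction (0.2588, 0.9659); cell (2,5); t to first gridline: x 0.7341, y 0.3416 (then +3.8637 / +1.0353)
    (2,6) via y @ 0.3416  # hit
  → r_2 = 0.3416
beam 3: φ=-45°, α=120°
  direction (-0.5000, 0.8660); cell (2,5); t to first gridline: x 1.6200, y 0.3811 (then +2.0000 / +1.1547)
    (2,6) via y @ 0.3811  # hit
  → r_3 = 0.3811
beam 4: φ=0°, α=165°
  direction (-0.9659, 0.2588); cell (2,5); t to first gridline: x 0.8386, y 1.2750 (then +1.0353 / +3.8637)
    (1,5) via x @ 0.8386
    (1,6) via y @ 1.2750
    (0,6) via x @ 1.8738  # hit
  → r_4 = 1.8738
beam 5: φ=45°, α=210°
  direction (-0.8660, -0.5000); cell (2,5); t to first gridline: x 0.9353, y 1.3400 (then +1.1547 / +2.0000)
    (1,5) via x @ 0.9353
    (1,4) via y @ 1.3400  # hit
  → r_5 = 1.3400
beam 6: φ=90°, α=255°
  direction (-0.2588, -0.9659); cell (2,5); t to first gridline: x 3.1296, y 0.6936 (then +3.8637 / +1.0353)
    (2,4) via y @ 0.6936
    (2,3) via y @ 1.7289
    (2,2) via y @ 2.7642
    (1,2) via x @ 3.1296
    (1,1) via y @ 3.7995  # hit
  → r_6 = 3.7995
beam 7: φ=135°, α=300°
  direction (0.5000, -0.8660); cell (2,5); t to first gridline: x 0.3800, y 0.7736 (then +2.0000 / +1.1547)
    (3,5) via x @ 0.3800
    (3,4) via y @ 0.7736
    (3,3) via y @ 1.9283
    (4,3) via x @ 2.3800
    (4,2) via y @ 3.0831
    (4,1) via y @ 4.2378
    (5,1) via x @ 4.3800  # hit
  → r_7 = 4.3800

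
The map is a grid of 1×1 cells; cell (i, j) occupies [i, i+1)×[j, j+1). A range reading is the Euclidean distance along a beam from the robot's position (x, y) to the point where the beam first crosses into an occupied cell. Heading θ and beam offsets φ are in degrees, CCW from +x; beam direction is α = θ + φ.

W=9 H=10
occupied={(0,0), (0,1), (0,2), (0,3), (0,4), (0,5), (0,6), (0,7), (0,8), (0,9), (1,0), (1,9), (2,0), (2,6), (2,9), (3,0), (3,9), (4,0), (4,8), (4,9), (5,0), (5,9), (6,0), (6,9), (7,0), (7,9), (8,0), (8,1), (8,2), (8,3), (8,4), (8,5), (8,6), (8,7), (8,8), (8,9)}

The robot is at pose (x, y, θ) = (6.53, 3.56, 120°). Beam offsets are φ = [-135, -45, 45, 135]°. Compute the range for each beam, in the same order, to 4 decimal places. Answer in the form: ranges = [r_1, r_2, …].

beam 1: φ=-135°, α=345°
  d=(0.9659,-0.2588)  start (6,3)  tX=0.4866 tY=2.1637  stride 1/|dx|=1.0353 1/|dy|=3.8637
    cross x-line → (7,3), t=0.4866
    cross x-line → (8,3), t=1.5219 (wall)
  → r_1 = 1.5219
beam 2: φ=-45°, α=75°
  d=(0.2588,0.9659)  start (6,3)  tX=1.8159 tY=0.4555  stride 1/|dx|=3.8637 1/|dy|=1.0353
    cross y-line → (6,4), t=0.4555
    cross y-line → (6,5), t=1.4908
    cross x-line → (7,5), t=1.8159
    cross y-line → (7,6), t=2.5261
    cross y-line → (7,7), t=3.5614
    cross y-line → (7,8), t=4.5966
    cross y-line → (7,9), t=5.6319 (wall)
  → r_2 = 5.6319
beam 3: φ=45°, α=165°
  d=(-0.9659,0.2588)  start (6,3)  tX=0.5487 tY=1.7000  stride 1/|dx|=1.0353 1/|dy|=3.8637
    cross x-line → (5,3), t=0.5487
    cross x-line → (4,3), t=1.5840
    cross y-line → (4,4), t=1.7000
    cross x-line → (3,4), t=2.6192
    cross x-line → (2,4), t=3.6545
    cross x-line → (1,4), t=4.6898
    cross y-line → (1,5), t=5.5637
    cross x-line → (0,5), t=5.7251 (wall)
  → r_3 = 5.7251
beam 4: φ=135°, α=255°
  d=(-0.2588,-0.9659)  start (6,3)  tX=2.0478 tY=0.5798  stride 1/|dx|=3.8637 1/|dy|=1.0353
    cross y-line → (6,2), t=0.5798
    cross y-line → (6,1), t=1.6150
    cross x-line → (5,1), t=2.0478
    cross y-line → (5,0), t=2.6503 (wall)
  → r_4 = 2.6503

ranges = [1.5219, 5.6319, 5.7251, 2.6503]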